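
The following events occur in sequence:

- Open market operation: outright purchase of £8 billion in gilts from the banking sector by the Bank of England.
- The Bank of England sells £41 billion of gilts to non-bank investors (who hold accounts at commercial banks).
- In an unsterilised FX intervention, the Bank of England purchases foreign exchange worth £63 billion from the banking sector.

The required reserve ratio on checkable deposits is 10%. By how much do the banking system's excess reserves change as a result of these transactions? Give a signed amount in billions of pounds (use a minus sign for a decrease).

OMO purchase (from banks) £8 billion: reserves +£8B, deposits 0.
Asset sale (to non-banks) £41 billion: reserves −£41B, deposits −£41B.
FX purchase £63 billion: reserves +£63B, deposits 0.
Totals: Δreserves = +£30B, Δdeposits = −£41B.
Δrequired reserves = 10% × −£41B = −£4.1B.
Δexcess reserves = Δreserves − Δrequired = +£30B − (−£4.1B) = +£34.1 billion.

+£34.1 billion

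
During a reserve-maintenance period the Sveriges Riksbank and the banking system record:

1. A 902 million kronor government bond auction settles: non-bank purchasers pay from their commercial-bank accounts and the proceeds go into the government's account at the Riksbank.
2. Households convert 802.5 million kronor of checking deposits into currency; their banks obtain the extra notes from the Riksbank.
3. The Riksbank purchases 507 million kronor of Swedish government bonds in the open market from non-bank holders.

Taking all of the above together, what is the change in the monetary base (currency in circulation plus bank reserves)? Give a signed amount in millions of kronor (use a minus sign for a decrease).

-395 million

Government account inflow 902 million kronor: reserves shift to a non-base liability → −902M.
Currency withdrawal 802.5 million kronor: just a shift between currency and reserves — both are base money → 0.
Asset purchase (from non-banks) 507 million kronor: Riksbank balance sheet expands → +507M.
Net: −902 + 0 + 507 = -395 million.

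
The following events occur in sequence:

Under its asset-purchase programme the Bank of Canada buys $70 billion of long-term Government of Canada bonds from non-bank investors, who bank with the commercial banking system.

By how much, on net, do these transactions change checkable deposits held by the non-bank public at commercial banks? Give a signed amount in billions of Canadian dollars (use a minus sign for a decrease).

Asset purchase (from non-banks) $70 billion: non-bank counterparties' bank balances rise → +$70B.

+$70 billion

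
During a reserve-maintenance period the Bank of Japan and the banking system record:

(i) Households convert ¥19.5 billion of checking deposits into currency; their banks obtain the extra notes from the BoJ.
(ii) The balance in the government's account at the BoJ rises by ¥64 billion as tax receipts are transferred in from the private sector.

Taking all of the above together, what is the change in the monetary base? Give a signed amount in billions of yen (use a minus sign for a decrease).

Currency withdrawal ¥19.5 billion: just a shift between currency and reserves — both are base money → 0.
Government account inflow ¥64 billion: reserves shift to a non-base liability → −¥64B.
Net: 0 − 64 = -¥64 billion.

-¥64 billion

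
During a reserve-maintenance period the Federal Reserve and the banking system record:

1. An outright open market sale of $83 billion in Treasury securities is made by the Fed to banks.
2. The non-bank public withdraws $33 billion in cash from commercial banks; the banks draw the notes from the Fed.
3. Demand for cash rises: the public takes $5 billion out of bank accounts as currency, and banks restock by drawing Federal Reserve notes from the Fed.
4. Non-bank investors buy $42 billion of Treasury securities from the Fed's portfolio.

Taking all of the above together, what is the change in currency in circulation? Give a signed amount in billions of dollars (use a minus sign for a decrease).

+$38 billion

OMO sale (to banks) $83 billion: no currency enters or leaves circulation → 0.
Currency withdrawal $33 billion: notes leave the central bank → +$33B.
Currency withdrawal $5 billion: notes leave the central bank → +$5B.
Asset sale (to non-banks) $42 billion: no currency enters or leaves circulation → 0.
Net: 0 + 33 + 5 + 0 = +$38 billion.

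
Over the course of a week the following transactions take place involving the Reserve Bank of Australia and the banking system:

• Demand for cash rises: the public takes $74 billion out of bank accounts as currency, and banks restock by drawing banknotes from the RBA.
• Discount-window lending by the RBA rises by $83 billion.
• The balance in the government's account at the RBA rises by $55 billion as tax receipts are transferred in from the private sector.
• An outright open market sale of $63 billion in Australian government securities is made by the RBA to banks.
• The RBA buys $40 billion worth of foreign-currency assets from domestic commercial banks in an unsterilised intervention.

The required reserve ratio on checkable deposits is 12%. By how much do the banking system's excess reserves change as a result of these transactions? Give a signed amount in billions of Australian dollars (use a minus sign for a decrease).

Currency withdrawal $74 billion: reserves −$74B, deposits −$74B.
Discount-window loan $83 billion: reserves +$83B, deposits 0.
Government account inflow $55 billion: reserves −$55B, deposits −$55B.
OMO sale (to banks) $63 billion: reserves −$63B, deposits 0.
FX purchase $40 billion: reserves +$40B, deposits 0.
Totals: Δreserves = −$69B, Δdeposits = −$129B.
Δrequired reserves = 12% × −$129B = −$15.48B.
Δexcess reserves = Δreserves − Δrequired = −$69B − (−$15.48B) = -$53.52 billion.

-$53.52 billion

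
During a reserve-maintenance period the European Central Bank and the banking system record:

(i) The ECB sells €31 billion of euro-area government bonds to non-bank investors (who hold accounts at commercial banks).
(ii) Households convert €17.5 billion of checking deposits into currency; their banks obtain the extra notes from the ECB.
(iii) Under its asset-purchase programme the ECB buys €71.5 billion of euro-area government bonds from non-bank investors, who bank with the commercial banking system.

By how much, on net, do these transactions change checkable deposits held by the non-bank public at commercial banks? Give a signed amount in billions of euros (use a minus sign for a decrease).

Asset sale (to non-banks) €31 billion: non-bank counterparties' bank balances fall → −€31B.
Currency withdrawal €17.5 billion: non-bank counterparties' bank balances fall → −€17.5B.
Asset purchase (from non-banks) €71.5 billion: non-bank counterparties' bank balances rise → +€71.5B.
Net: −31 − 17.5 + 71.5 = +€23 billion.

+€23 billion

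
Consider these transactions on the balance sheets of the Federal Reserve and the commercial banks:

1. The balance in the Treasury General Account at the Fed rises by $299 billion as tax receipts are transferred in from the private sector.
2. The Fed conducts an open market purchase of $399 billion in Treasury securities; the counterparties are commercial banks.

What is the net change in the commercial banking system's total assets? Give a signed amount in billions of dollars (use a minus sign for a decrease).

Fed balance sheet:
  Assets:      Securities +$399B
  Liabilities: Bank reserves +$100B, Government deposits +$299B
Commercial banking system:
  Assets:      Reserves at CB +$100B, Securities −$399B
  Liabilities: Checkable deposits −$299B
Change in total bank assets = -$299 billion.

-$299 billion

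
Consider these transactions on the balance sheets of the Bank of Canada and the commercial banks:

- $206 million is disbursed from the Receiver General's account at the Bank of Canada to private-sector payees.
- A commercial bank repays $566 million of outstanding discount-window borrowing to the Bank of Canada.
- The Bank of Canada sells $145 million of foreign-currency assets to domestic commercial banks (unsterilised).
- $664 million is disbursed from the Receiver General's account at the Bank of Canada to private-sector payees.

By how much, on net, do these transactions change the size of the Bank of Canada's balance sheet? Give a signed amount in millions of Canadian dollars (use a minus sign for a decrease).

Government spending $206 million: only the composition of liabilities changes → 0.
Discount-window repayment $566 million: a Bank of Canada asset is shed → −$566M.
FX sale $145 million: a Bank of Canada asset is shed → −$145M.
Government spending $664 million: only the composition of liabilities changes → 0.
Net: 0 − 566 − 145 + 0 = -$711 million.

-$711 million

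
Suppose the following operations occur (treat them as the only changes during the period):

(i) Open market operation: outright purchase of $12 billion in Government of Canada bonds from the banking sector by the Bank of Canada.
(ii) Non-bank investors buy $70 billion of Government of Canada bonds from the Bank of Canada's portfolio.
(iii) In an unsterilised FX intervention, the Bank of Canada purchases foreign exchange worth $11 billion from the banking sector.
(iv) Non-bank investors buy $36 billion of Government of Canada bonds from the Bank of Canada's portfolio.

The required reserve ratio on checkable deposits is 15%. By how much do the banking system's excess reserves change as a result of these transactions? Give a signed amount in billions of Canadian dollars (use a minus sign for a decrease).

OMO purchase (from banks) $12 billion: reserves +$12B, deposits 0.
Asset sale (to non-banks) $70 billion: reserves −$70B, deposits −$70B.
FX purchase $11 billion: reserves +$11B, deposits 0.
Asset sale (to non-banks) $36 billion: reserves −$36B, deposits −$36B.
Totals: Δreserves = −$83B, Δdeposits = −$106B.
Δrequired reserves = 15% × −$106B = −$15.9B.
Δexcess reserves = Δreserves − Δrequired = −$83B − (−$15.9B) = -$67.1 billion.

-$67.1 billion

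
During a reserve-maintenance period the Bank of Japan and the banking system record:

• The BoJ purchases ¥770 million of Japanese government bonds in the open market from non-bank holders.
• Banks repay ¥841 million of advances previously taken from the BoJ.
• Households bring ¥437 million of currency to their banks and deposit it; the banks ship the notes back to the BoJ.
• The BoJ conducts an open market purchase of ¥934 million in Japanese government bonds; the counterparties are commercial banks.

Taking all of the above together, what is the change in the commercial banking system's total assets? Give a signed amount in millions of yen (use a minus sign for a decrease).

+¥366 million

Asset purchase (from non-banks) ¥770 million: bank balance sheets expand → +¥770M.
Discount-window repayment ¥841 million: bank balance sheets shrink → −¥841M.
Currency deposit ¥437 million: bank balance sheets expand → +¥437M.
OMO purchase (from banks) ¥934 million: just an asset swap on bank balance sheets → 0.
Net: 770 − 841 + 437 + 0 = +¥366 million.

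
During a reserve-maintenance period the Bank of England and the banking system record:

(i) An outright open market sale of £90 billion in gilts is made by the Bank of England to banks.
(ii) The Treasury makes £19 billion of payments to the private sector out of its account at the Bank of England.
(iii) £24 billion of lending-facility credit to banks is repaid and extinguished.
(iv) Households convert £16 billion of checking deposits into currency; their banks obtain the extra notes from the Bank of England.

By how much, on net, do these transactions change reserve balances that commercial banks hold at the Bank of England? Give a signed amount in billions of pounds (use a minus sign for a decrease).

OMO sale (to banks) £90 billion: the buying banks pay out of their reserve balances → −£90B.
Government spending £19 billion: government payments flow into bank reserve accounts → +£19B.
Discount-window repayment £24 billion: repayment is debited from reserves → −£24B.
Currency withdrawal £16 billion: banks swap reserves for currency → −£16B.
Net: −90 + 19 − 24 − 16 = -£111 billion.

-£111 billion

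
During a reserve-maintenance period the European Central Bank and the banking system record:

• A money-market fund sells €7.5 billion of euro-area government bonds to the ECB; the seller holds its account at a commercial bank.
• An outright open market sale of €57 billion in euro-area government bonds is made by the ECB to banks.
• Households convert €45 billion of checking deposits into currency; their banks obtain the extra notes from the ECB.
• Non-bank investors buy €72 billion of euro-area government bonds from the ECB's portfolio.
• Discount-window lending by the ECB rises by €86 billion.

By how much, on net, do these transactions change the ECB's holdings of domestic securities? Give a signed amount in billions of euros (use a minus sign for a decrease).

ECB balance sheet:
  Assets:      Securities −€121.5B, Loans to banks +€86B
  Liabilities: Bank reserves −€80.5B, Currency in circulation +€45B
Commercial banking system:
  Assets:      Reserves at CB −€80.5B, Securities +€57B
  Liabilities: Checkable deposits −€109.5B, Borrowings from CB +€86B
So the change in the ECB's holdings of domestic securities is -€121.5 billion.

-€121.5 billion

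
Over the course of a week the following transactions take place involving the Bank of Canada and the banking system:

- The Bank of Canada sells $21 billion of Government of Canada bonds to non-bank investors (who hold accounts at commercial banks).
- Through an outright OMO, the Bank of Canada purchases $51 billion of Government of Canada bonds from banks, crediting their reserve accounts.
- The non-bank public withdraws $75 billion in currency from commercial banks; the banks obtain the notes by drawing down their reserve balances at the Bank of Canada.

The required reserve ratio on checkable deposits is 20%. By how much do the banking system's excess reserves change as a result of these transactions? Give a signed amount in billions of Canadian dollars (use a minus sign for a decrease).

Asset sale (to non-banks) $21 billion: reserves −$21B, deposits −$21B.
OMO purchase (from banks) $51 billion: reserves +$51B, deposits 0.
Currency withdrawal $75 billion: reserves −$75B, deposits −$75B.
Totals: Δreserves = −$45B, Δdeposits = −$96B.
Δrequired reserves = 20% × −$96B = −$19.2B.
Δexcess reserves = Δreserves − Δrequired = −$45B − (−$19.2B) = -$25.8 billion.

-$25.8 billion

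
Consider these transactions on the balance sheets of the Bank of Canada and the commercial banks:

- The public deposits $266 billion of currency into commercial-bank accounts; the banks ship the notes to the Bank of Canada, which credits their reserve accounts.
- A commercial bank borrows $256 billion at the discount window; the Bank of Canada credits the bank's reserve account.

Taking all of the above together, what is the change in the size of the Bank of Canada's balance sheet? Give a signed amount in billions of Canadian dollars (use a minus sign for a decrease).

+$256 billion

Bank of Canada balance sheet:
  Assets:      Loans to banks +$256B
  Liabilities: Bank reserves +$522B, Currency in circulation −$266B
Commercial banking system:
  Assets:      Reserves at CB +$522B
  Liabilities: Checkable deposits +$266B, Borrowings from CB +$256B
Change in total Bank of Canada assets = +$256 billion.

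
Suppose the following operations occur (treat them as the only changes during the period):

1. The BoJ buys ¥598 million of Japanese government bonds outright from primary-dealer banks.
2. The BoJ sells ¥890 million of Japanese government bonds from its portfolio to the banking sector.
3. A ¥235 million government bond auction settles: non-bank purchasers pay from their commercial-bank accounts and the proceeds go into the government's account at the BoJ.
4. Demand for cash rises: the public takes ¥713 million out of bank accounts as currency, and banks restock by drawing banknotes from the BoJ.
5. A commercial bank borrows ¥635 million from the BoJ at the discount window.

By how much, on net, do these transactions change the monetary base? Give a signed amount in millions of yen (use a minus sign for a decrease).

OMO purchase (from banks) ¥598 million: BoJ balance sheet expands → +¥598M.
OMO sale (to banks) ¥890 million: BoJ balance sheet contracts → −¥890M.
Government account inflow ¥235 million: reserves shift to a non-base liability → −¥235M.
Currency withdrawal ¥713 million: just a shift between currency and reserves — both are base money → 0.
Discount-window loan ¥635 million: BoJ balance sheet expands → +¥635M.
Net: 598 − 890 − 235 + 0 + 635 = +¥108 million.

+¥108 million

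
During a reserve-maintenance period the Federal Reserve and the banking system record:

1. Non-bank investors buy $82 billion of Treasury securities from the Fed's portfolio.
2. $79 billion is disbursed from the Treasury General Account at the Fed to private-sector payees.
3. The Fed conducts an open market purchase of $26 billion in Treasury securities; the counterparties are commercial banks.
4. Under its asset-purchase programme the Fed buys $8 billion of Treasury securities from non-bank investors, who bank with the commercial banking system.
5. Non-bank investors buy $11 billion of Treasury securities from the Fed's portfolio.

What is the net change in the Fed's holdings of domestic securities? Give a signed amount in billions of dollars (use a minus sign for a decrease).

Asset sale (to non-banks) $82 billion: securities removed from the Fed's portfolio → −$82B.
Government spending $79 billion: the Fed's securities portfolio is untouched → 0.
OMO purchase (from banks) $26 billion: securities added to the Fed's portfolio → +$26B.
Asset purchase (from non-banks) $8 billion: securities added to the Fed's portfolio → +$8B.
Asset sale (to non-banks) $11 billion: securities removed from the Fed's portfolio → −$11B.
Net: −82 + 0 + 26 + 8 − 11 = -$59 billion.

-$59 billion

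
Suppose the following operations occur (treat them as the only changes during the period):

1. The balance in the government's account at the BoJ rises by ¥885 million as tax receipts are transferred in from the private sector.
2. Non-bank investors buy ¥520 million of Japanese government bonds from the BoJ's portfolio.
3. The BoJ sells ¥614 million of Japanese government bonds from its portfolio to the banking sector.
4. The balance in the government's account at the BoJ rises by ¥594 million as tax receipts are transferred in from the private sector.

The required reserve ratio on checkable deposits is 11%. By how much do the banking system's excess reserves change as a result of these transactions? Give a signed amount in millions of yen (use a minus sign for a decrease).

Government account inflow ¥885 million: reserves −¥885M, deposits −¥885M.
Asset sale (to non-banks) ¥520 million: reserves −¥520M, deposits −¥520M.
OMO sale (to banks) ¥614 million: reserves −¥614M, deposits 0.
Government account inflow ¥594 million: reserves −¥594M, deposits −¥594M.
Totals: Δreserves = −¥2613M, Δdeposits = −¥1999M.
Δrequired reserves = 11% × −¥1999M = −¥219.89M.
Δexcess reserves = Δreserves − Δrequired = −¥2613M − (−¥219.89M) = -¥2393.11 million.

-¥2393.11 million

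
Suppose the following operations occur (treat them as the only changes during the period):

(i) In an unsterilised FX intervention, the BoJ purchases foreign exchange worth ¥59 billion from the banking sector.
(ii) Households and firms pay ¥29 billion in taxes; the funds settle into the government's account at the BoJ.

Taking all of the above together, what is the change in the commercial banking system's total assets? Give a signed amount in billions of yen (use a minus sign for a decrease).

-¥29 billion

FX purchase ¥59 billion: just an asset swap on bank balance sheets → 0.
Government account inflow ¥29 billion: bank balance sheets shrink → −¥29B.
Net: 0 − 29 = -¥29 billion.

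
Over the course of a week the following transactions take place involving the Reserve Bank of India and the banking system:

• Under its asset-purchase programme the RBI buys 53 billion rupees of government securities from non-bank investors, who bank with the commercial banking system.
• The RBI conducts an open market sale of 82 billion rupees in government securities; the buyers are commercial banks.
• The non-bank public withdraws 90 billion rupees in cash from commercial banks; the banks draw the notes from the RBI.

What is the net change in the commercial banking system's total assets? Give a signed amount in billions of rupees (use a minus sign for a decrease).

RBI balance sheet:
  Assets:      Securities −29B
  Liabilities: Bank reserves −119B, Currency in circulation +90B
Commercial banking system:
  Assets:      Reserves at CB −119B, Securities +82B
  Liabilities: Checkable deposits −37B
Change in total bank assets = -37 billion.

-37 billion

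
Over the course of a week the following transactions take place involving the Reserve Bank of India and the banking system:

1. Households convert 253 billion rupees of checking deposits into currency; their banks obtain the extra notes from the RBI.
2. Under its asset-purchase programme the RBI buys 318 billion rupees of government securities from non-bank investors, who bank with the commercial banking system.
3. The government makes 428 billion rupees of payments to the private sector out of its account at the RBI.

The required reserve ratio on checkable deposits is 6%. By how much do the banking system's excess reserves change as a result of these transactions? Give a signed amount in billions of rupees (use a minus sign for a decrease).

+463.42 billion

Currency withdrawal 253 billion rupees: reserves −253B, deposits −253B.
Asset purchase (from non-banks) 318 billion rupees: reserves +318B, deposits +318B.
Government spending 428 billion rupees: reserves +428B, deposits +428B.
Totals: Δreserves = +493B, Δdeposits = +493B.
Δrequired reserves = 6% × +493B = +29.58B.
Δexcess reserves = Δreserves − Δrequired = +493B − (+29.58B) = +463.42 billion.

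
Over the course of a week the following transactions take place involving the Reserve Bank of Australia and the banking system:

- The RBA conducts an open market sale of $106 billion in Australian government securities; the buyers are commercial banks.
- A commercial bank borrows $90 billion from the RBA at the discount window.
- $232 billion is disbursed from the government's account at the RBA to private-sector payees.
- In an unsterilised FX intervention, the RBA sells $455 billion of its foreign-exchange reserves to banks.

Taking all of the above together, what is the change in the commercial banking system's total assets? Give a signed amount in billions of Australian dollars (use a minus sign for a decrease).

OMO sale (to banks) $106 billion: just an asset swap on bank balance sheets → 0.
Discount-window loan $90 billion: bank balance sheets expand → +$90B.
Government spending $232 billion: bank balance sheets expand → +$232B.
FX sale $455 billion: just an asset swap on bank balance sheets → 0.
Net: 0 + 90 + 232 + 0 = +$322 billion.

+$322 billion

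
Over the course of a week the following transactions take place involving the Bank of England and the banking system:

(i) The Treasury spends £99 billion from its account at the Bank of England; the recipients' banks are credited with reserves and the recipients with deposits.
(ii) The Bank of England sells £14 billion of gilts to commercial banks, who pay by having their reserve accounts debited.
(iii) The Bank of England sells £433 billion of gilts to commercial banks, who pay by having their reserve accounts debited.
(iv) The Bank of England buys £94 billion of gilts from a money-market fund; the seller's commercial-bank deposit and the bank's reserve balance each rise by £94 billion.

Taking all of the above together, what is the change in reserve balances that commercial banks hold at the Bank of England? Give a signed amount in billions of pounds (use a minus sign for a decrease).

Bank of England balance sheet:
  Assets:      Securities −£353B
  Liabilities: Bank reserves −£254B, Government deposits −£99B
So the change in reserve balances that commercial banks hold at the Bank of England is -£254 billion.

-£254 billion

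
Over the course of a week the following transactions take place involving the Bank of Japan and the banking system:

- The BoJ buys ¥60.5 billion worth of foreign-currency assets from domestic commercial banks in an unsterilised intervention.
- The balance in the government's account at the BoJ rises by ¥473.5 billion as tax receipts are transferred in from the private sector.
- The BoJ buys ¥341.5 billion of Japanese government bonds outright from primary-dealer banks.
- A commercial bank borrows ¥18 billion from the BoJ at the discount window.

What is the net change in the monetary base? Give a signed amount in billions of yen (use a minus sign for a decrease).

-¥53.5 billion

FX purchase ¥60.5 billion: BoJ balance sheet expands → +¥60.5B.
Government account inflow ¥473.5 billion: reserves shift to a non-base liability → −¥473.5B.
OMO purchase (from banks) ¥341.5 billion: BoJ balance sheet expands → +¥341.5B.
Discount-window loan ¥18 billion: BoJ balance sheet expands → +¥18B.
Net: 60.5 − 473.5 + 341.5 + 18 = -¥53.5 billion.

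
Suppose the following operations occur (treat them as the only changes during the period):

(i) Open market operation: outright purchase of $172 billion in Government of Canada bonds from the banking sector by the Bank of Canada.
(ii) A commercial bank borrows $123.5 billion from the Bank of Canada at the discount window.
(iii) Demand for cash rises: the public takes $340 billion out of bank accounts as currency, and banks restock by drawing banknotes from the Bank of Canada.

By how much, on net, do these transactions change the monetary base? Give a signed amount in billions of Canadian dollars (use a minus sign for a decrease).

+$295.5 billion

Bank of Canada balance sheet:
  Assets:      Securities +$172B, Loans to banks +$123.5B
  Liabilities: Bank reserves −$44.5B, Currency in circulation +$340B
Monetary base = currency + reserves: +$340B + (−$44.5B) = +$295.5 billion.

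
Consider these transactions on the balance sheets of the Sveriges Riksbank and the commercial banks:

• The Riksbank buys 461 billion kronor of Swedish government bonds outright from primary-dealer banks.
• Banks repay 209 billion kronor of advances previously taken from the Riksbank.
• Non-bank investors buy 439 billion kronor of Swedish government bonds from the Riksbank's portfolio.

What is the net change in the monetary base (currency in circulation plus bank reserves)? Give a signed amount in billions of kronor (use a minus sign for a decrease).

OMO purchase (from banks) 461 billion kronor: Riksbank balance sheet expands → +461B.
Discount-window repayment 209 billion kronor: Riksbank balance sheet contracts → −209B.
Asset sale (to non-banks) 439 billion kronor: Riksbank balance sheet contracts → −439B.
Net: 461 − 209 − 439 = -187 billion.

-187 billion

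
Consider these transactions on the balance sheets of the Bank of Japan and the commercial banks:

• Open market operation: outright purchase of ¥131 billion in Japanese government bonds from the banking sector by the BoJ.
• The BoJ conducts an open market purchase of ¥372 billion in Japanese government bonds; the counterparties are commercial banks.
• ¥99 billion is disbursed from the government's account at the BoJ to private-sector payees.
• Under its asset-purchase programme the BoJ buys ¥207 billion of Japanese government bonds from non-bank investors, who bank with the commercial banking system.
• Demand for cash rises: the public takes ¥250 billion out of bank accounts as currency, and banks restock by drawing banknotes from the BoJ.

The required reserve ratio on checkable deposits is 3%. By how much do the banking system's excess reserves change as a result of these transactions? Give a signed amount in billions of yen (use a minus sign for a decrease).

OMO purchase (from banks) ¥131 billion: reserves +¥131B, deposits 0.
OMO purchase (from banks) ¥372 billion: reserves +¥372B, deposits 0.
Government spending ¥99 billion: reserves +¥99B, deposits +¥99B.
Asset purchase (from non-banks) ¥207 billion: reserves +¥207B, deposits +¥207B.
Currency withdrawal ¥250 billion: reserves −¥250B, deposits −¥250B.
Totals: Δreserves = +¥559B, Δdeposits = +¥56B.
Δrequired reserves = 3% × +¥56B = +¥1.68B.
Δexcess reserves = Δreserves − Δrequired = +¥559B − (+¥1.68B) = +¥557.32 billion.

+¥557.32 billion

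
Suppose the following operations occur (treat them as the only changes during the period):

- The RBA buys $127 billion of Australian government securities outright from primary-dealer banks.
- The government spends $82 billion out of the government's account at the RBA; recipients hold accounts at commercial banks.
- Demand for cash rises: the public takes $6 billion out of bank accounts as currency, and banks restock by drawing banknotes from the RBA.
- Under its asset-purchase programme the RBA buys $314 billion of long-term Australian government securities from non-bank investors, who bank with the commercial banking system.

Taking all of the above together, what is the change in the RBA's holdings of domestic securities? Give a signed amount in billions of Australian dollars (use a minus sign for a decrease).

+$441 billion

RBA balance sheet:
  Assets:      Securities +$441B
  Liabilities: Bank reserves +$517B, Currency in circulation +$6B, Government deposits −$82B
So the change in the RBA's holdings of domestic securities is +$441 billion.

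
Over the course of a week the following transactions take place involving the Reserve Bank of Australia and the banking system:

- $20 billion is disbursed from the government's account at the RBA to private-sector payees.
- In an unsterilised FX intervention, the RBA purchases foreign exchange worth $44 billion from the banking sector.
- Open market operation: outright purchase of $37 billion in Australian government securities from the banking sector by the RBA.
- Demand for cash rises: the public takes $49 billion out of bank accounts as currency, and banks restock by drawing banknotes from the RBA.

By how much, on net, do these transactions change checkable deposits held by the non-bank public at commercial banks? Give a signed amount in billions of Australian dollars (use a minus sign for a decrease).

RBA balance sheet:
  Assets:      Securities +$37B, Foreign assets +$44B
  Liabilities: Bank reserves +$52B, Currency in circulation +$49B, Government deposits −$20B
Commercial banking system:
  Assets:      Reserves at CB +$52B, Securities −$37B, Foreign assets −$44B
  Liabilities: Checkable deposits −$29B
So the change in checkable deposits held by the non-bank public at commercial banks is -$29 billion.

-$29 billion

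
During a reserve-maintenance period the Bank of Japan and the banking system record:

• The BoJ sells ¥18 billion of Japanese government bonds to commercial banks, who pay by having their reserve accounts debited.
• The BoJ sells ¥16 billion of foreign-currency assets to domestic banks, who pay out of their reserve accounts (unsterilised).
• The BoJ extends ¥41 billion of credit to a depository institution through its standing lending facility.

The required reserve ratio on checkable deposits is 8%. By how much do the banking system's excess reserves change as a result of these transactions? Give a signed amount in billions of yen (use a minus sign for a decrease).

OMO sale (to banks) ¥18 billion: reserves −¥18B, deposits 0.
FX sale ¥16 billion: reserves −¥16B, deposits 0.
Discount-window loan ¥41 billion: reserves +¥41B, deposits 0.
Totals: Δreserves = +¥7B, Δdeposits = 0.
Δrequired reserves = 8% × 0 = 0.
Δexcess reserves = Δreserves − Δrequired = +¥7B − (0) = +¥7 billion.

+¥7 billion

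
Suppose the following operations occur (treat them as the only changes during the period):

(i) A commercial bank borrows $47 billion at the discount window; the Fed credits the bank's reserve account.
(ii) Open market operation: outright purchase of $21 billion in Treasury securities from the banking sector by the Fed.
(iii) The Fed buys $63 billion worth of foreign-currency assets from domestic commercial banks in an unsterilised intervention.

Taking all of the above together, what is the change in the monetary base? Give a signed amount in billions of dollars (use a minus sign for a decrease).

+$131 billion

Fed balance sheet:
  Assets:      Securities +$21B, Loans to banks +$47B, Foreign assets +$63B
  Liabilities: Bank reserves +$131B
Commercial banking system:
  Assets:      Reserves at CB +$131B, Securities −$21B, Foreign assets −$63B
  Liabilities: Borrowings from CB +$47B
Monetary base = currency + reserves: 0 + (+$131B) = +$131 billion.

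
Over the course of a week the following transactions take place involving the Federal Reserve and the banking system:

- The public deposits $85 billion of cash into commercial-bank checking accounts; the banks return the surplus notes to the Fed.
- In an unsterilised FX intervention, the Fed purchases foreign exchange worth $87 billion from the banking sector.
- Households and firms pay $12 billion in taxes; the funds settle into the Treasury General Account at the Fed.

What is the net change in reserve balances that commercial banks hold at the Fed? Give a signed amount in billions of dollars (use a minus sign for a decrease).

+$160 billion

Currency deposit $85 billion: returned notes are swapped for reserve credit → +$85B.
FX purchase $87 billion: the Fed pays by crediting reserve accounts → +$87B.
Government account inflow $12 billion: funds move from bank reserves into the government account → −$12B.
Net: 85 + 87 − 12 = +$160 billion.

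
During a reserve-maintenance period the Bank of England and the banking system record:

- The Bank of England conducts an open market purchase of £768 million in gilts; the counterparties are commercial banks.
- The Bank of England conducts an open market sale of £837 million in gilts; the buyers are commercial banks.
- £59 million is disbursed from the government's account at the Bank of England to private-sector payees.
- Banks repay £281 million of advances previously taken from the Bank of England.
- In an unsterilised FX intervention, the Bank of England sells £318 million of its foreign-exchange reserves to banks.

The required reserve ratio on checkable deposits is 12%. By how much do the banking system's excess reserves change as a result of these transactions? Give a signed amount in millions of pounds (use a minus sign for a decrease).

OMO purchase (from banks) £768 million: reserves +£768M, deposits 0.
OMO sale (to banks) £837 million: reserves −£837M, deposits 0.
Government spending £59 million: reserves +£59M, deposits +£59M.
Discount-window repayment £281 million: reserves −£281M, deposits 0.
FX sale £318 million: reserves −£318M, deposits 0.
Totals: Δreserves = −£609M, Δdeposits = +£59M.
Δrequired reserves = 12% × +£59M = +£7.08M.
Δexcess reserves = Δreserves − Δrequired = −£609M − (+£7.08M) = -£616.08 million.

-£616.08 million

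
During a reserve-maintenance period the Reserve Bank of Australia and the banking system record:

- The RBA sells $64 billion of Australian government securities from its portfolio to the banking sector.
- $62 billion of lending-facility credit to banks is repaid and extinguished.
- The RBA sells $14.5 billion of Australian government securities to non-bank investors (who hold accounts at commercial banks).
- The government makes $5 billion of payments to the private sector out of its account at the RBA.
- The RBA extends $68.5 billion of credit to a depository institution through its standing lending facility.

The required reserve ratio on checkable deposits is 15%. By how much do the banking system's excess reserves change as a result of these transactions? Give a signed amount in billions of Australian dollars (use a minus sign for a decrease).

-$65.575 billion

OMO sale (to banks) $64 billion: reserves −$64B, deposits 0.
Discount-window repayment $62 billion: reserves −$62B, deposits 0.
Asset sale (to non-banks) $14.5 billion: reserves −$14.5B, deposits −$14.5B.
Government spending $5 billion: reserves +$5B, deposits +$5B.
Discount-window loan $68.5 billion: reserves +$68.5B, deposits 0.
Totals: Δreserves = −$67B, Δdeposits = −$9.5B.
Δrequired reserves = 15% × −$9.5B = −$1.425B.
Δexcess reserves = Δreserves − Δrequired = −$67B − (−$1.425B) = -$65.575 billion.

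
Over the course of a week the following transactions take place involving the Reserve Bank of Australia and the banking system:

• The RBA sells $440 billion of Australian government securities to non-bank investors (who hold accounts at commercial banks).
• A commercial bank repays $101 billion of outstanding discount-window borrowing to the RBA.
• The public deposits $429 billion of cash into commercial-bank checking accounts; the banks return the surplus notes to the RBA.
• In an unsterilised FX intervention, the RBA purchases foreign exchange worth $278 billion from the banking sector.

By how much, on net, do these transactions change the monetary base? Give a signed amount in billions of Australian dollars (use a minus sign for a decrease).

Asset sale (to non-banks) $440 billion: RBA balance sheet contracts → −$440B.
Discount-window repayment $101 billion: RBA balance sheet contracts → −$101B.
Currency deposit $429 billion: just a shift between currency and reserves — both are base money → 0.
FX purchase $278 billion: RBA balance sheet expands → +$278B.
Net: −440 − 101 + 0 + 278 = -$263 billion.

-$263 billion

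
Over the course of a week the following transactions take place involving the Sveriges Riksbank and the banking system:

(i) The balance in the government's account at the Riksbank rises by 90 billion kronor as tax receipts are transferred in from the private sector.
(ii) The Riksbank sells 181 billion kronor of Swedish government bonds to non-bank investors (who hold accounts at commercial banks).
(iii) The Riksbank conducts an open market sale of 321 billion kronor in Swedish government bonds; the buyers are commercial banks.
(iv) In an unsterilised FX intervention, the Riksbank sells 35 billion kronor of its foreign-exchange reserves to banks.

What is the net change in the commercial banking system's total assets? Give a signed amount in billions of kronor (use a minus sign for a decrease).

-271 billion

Riksbank balance sheet:
  Assets:      Securities −502B, Foreign assets −35B
  Liabilities: Bank reserves −627B, Government deposits +90B
Commercial banking system:
  Assets:      Reserves at CB −627B, Securities +321B, Foreign assets +35B
  Liabilities: Checkable deposits −271B
Change in total bank assets = -271 billion.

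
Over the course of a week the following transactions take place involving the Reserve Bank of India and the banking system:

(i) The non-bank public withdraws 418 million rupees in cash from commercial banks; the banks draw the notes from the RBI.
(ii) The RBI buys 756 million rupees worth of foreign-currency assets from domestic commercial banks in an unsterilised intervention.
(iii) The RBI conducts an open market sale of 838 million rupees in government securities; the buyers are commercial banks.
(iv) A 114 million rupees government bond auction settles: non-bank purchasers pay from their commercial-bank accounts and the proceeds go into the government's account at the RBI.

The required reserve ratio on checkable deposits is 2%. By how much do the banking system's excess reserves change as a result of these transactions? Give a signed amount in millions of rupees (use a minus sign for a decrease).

Currency withdrawal 418 million rupees: reserves −418M, deposits −418M.
FX purchase 756 million rupees: reserves +756M, deposits 0.
OMO sale (to banks) 838 million rupees: reserves −838M, deposits 0.
Government account inflow 114 million rupees: reserves −114M, deposits −114M.
Totals: Δreserves = −614M, Δdeposits = −532M.
Δrequired reserves = 2% × −532M = −10.64M.
Δexcess reserves = Δreserves − Δrequired = −614M − (−10.64M) = -603.36 million.

-603.36 million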